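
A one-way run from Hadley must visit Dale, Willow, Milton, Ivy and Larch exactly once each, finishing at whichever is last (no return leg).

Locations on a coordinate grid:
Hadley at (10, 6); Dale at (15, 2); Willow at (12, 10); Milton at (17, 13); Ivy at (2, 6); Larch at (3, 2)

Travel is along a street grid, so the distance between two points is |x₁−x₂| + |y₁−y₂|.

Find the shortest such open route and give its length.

44 — the minimum one-way total.

There are 5! = 120 possible orderings.
Hadley→Dale→Willow→Milton→Ivy→Larch: 9+11+8+22+5 = 55
Hadley→Dale→Willow→Milton→Larch→Ivy: 9+11+8+25+5 = 58
Hadley→Dale→Willow→Ivy→Milton→Larch: 9+11+14+22+25 = 81
Hadley→Dale→Willow→Ivy→Larch→Milton: 9+11+14+5+25 = 64
Hadley→Dale→Willow→Larch→Milton→Ivy: 9+11+17+25+22 = 84
Hadley→Dale→Willow→Larch→Ivy→Milton: 9+11+17+5+22 = 64
Hadley→Dale→Milton→Willow→Ivy→Larch: 9+13+8+14+5 = 49
Hadley→Dale→Milton→Willow→Larch→Ivy: 9+13+8+17+5 = 52
Hadley→Dale→Milton→Ivy→Willow→Larch: 9+13+22+14+17 = 75
Hadley→Dale→Milton→Ivy→Larch→Willow: 9+13+22+5+17 = 66
Hadley→Dale→Milton→Larch→Willow→Ivy: 9+13+25+17+14 = 78
Hadley→Dale→Milton→Larch→Ivy→Willow: 9+13+25+5+14 = 66
Hadley→Dale→Ivy→Willow→Milton→Larch: 9+17+14+8+25 = 73
Hadley→Dale→Ivy→Willow→Larch→Milton: 9+17+14+17+25 = 82
… (106 more)
Hadley→Willow→Milton→Dale→Larch→Ivy: 6+8+13+12+5 = 44  ← best
The minimum is 44.
One shortest path: Hadley → Willow → Milton → Dale → Larch → Ivy.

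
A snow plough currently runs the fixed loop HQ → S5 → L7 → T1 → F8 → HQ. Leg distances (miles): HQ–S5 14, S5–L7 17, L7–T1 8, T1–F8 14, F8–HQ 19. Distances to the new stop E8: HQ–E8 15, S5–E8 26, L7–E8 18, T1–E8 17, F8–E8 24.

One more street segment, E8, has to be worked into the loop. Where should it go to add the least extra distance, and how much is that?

Insertion cost between consecutive stops i–j is d(i,E8) + d(E8,j) − d(i,j):
  between HQ and S5: 15 + 26 − 14 = 27
  between S5 and L7: 26 + 18 − 17 = 27
  between L7 and T1: 18 + 17 − 8 = 27
  between T1 and F8: 17 + 24 − 14 = 27
  between F8 and HQ: 24 + 15 − 19 = 20
Cheapest insertion is between F8 and HQ, adding 20.
New total = 72 + 20 = 92.

+20 miles — insert E8 between F8 and HQ.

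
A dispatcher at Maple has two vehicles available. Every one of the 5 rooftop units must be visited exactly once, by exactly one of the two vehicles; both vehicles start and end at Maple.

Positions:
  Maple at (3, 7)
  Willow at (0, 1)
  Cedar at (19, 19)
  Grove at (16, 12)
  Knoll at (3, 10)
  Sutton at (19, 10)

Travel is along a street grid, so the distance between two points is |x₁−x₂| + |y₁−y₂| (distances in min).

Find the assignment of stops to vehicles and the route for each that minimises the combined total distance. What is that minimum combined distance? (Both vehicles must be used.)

74 min — the smallest possible combined total.

Try each way of splitting the stops between the two vehicles (each non-empty) and, for each split, find the best tour for each vehicle:
  {Willow} + {Cedar, Grove, Knoll, Sutton}: 18 + 56 = 74
  {Cedar} + {Willow, Grove, Knoll, Sutton}: 56 + 60 = 116
  {Willow, Cedar} + {Grove, Knoll, Sutton}: 74 + 42 = 116
  {Grove} + {Willow, Cedar, Knoll, Sutton}: 36 + 74 = 110
  {Willow, Grove} + {Cedar, Knoll, Sutton}: 54 + 56 = 110
  {Cedar, Grove} + {Willow, Knoll, Sutton}: 56 + 56 = 112
  … (15 splits in total)
Best: vehicle 1 Maple → Willow → Maple = 18; vehicle 2 Maple → Grove → Cedar → Sutton → Knoll → Maple = 56; combined 74.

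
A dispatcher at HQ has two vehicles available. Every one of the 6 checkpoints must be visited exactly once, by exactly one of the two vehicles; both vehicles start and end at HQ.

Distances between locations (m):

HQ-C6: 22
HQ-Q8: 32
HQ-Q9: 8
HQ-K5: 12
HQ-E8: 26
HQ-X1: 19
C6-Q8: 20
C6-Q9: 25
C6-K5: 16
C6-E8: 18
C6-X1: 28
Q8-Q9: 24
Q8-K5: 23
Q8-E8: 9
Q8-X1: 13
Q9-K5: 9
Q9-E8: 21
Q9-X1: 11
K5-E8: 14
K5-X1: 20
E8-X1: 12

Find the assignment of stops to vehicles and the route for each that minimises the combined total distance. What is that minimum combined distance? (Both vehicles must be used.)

103 m — the smallest possible combined total.

There are 2^5 − 1 = 31 ways to divide the 6 stops into two non-empty groups. For each, the best each vehicle can do is its own shortest tour through its group:
  {C6} + {Q8, Q9, K5, E8, X1}: 44 + 67 = 111
  {Q8} + {C6, Q9, K5, E8, X1}: 64 + 77 = 141
  {C6, Q8} + {Q9, K5, E8, X1}: 74 + 57 = 131
  {Q9} + {C6, Q8, K5, E8, X1}: 16 + 87 = 103
  {C6, Q9} + {Q8, K5, E8, X1}: 55 + 67 = 122
  {Q8, Q9} + {C6, K5, E8, X1}: 64 + 77 = 141
  … (31 splits in total)
Best: vehicle 1 HQ → Q9 → HQ = 16; vehicle 2 HQ → K5 → C6 → E8 → Q8 → X1 → HQ = 87; combined 103.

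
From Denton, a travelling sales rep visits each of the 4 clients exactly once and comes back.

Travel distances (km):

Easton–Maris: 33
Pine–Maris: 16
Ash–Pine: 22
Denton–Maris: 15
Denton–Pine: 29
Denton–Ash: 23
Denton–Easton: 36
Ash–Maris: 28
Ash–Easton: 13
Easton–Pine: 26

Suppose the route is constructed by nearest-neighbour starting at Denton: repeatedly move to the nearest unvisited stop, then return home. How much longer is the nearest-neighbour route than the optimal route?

From Denton: Maris=15, Ash=23, Pine=29, Easton=36 → choose Maris (15).
From Maris: Pine=16, Ash=28, Easton=33 → choose Pine (16).
From Pine: Ash=22, Easton=26 → choose Ash (22).
From Ash: Easton=13 → choose Easton (13).
NN route Denton → Maris → Pine → Ash → Easton → Denton costs 102.
Optimal: Denton → Ash → Easton → Pine → Maris → Denton costs 93 (by enumerating all 12 distinct tours).
Excess = 102 − 93 = 9.

Excess over optimum: 9 km.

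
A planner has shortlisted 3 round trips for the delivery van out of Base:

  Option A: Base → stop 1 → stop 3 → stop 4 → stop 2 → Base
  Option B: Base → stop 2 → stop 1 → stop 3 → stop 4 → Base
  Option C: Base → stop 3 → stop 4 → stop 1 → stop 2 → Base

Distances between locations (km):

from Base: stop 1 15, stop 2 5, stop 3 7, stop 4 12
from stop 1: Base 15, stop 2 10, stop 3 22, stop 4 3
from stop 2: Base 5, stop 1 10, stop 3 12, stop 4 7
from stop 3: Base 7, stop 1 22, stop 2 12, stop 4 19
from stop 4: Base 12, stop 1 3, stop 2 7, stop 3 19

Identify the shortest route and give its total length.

44 km — Option C is the shortest.

Option A: 15 + 22 + 19 + 7 + 5 = 68
Option B: 5 + 10 + 22 + 19 + 12 = 68
Option C: 7 + 19 + 3 + 10 + 5 = 44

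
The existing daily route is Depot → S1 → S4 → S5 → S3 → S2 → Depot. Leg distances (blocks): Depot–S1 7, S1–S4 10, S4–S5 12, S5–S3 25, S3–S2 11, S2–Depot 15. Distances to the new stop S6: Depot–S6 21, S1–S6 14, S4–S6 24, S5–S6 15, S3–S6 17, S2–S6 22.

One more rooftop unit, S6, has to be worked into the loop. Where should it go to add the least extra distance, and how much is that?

+7 blocks — insert S6 between S5 and S3.

Insertion cost between consecutive stops i–j is d(i,S6) + d(S6,j) − d(i,j):
  between Depot and S1: 21 + 14 − 7 = 28
  between S1 and S4: 14 + 24 − 10 = 28
  between S4 and S5: 24 + 15 − 12 = 27
  between S5 and S3: 15 + 17 − 25 = 7
  between S3 and S2: 17 + 22 − 11 = 28
  between S2 and Depot: 22 + 21 − 15 = 28
Cheapest insertion is between S5 and S3, adding 7.
New total = 80 + 7 = 87.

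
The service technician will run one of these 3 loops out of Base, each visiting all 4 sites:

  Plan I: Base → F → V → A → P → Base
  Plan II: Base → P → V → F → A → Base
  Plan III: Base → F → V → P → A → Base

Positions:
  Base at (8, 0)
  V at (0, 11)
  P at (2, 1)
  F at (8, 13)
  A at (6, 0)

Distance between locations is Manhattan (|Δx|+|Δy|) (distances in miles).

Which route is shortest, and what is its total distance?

Plan I: 13 + 10 + 17 + 5 + 7 = 52
Plan II: 7 + 12 + 10 + 15 + 2 = 46
Plan III: 13 + 10 + 12 + 5 + 2 = 42

42 miles — Plan III is the shortest.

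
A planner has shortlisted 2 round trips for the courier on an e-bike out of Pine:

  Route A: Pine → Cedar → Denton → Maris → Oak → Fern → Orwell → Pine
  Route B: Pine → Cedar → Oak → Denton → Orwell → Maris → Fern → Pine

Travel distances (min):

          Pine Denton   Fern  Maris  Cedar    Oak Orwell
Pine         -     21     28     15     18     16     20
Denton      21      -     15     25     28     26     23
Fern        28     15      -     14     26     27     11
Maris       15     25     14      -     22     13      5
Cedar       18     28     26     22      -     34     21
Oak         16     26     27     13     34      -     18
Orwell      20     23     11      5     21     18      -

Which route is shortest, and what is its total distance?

Shortest is Route A, total 142 min.

Route A: 18 + 28 + 25 + 13 + 27 + 11 + 20 = 142
Route B: 18 + 34 + 26 + 23 + 5 + 14 + 28 = 148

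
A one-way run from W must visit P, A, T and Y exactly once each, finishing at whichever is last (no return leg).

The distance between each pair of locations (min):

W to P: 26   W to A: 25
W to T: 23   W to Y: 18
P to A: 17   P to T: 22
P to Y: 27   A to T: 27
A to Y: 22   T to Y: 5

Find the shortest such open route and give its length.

There are 4! = 24 possible orderings.
W → P → A → T → Y: 26+17+27+5 = 75
W → P → A → Y → T: 26+17+22+5 = 70
W → P → T → A → Y: 26+22+27+22 = 97
W → P → T → Y → A: 26+22+5+22 = 75
W → P → Y → A → T: 26+27+22+27 = 102
W → P → Y → T → A: 26+27+5+27 = 85
W → A → P → T → Y: 25+17+22+5 = 69
W → A → P → Y → T: 25+17+27+5 = 74
W → A → T → P → Y: 25+27+22+27 = 101
W → A → T → Y → P: 25+27+5+27 = 84
W → A → Y → P → T: 25+22+27+22 = 96
W → A → Y → T → P: 25+22+5+22 = 74
W → T → P → A → Y: 23+22+17+22 = 84
W → T → P → Y → A: 23+22+27+22 = 94
… (10 more)
W → Y → T → P → A: 18+5+22+17 = 62  ← best
The minimum is 62.
One shortest path: W → Y → T → P → A.

62 min — the minimum one-way total.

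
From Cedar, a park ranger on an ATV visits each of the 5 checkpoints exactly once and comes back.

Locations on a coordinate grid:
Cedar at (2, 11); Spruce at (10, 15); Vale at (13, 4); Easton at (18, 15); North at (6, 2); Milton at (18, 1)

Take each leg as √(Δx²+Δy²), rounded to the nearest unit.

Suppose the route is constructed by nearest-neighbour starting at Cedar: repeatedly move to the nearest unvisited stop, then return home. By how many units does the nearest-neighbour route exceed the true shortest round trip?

The nearest-neighbour route is 3 longer than optimal.

From Cedar: Spruce=9, North=10, Vale=13, Easton=16, Milton=19 → choose Spruce (9).
From Spruce: Easton=8, Vale=11, North=14, Milton=16 → choose Easton (8).
From Easton: Vale=12, Milton=14, North=18 → choose Vale (12).
From Vale: Milton=6, North=7 → choose Milton (6).
From Milton: North=12 → choose North (12).
NN route Cedar → Spruce → Easton → Vale → Milton → North → Cedar costs 57.
Optimal: Cedar → Spruce → Easton → Milton → Vale → North → Cedar costs 54 (by enumerating all 60 distinct tours).
Excess = 57 − 54 = 3.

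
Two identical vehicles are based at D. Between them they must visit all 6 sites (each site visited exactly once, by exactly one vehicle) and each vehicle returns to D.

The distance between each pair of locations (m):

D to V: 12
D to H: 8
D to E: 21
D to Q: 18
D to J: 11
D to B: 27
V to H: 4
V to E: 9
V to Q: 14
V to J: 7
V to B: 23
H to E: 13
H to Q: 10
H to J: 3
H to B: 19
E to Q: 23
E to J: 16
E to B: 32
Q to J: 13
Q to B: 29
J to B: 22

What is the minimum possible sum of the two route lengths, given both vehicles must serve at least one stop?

There are 2^5 − 1 = 31 ways to divide the 6 stops into two non-empty groups. For each, the best each vehicle can do is its own shortest tour through its group:
  {V} + {H, E, Q, J, B}: 24 + 106 = 130
  {H} + {V, E, Q, J, B}: 16 + 106 = 122
  {V, H} + {E, Q, J, B}: 24 + 106 = 130
  {E} + {V, H, Q, J, B}: 42 + 88 = 130
  {V, E} + {H, Q, J, B}: 42 + 80 = 122
  {H, E} + {V, Q, J, B}: 42 + 88 = 130
  … (31 splits in total)
Best: vehicle 1 D → H → D = 16; vehicle 2 D → V → E → Q → J → B → D = 106; combined 122.

Minimum combined distance: 122 m.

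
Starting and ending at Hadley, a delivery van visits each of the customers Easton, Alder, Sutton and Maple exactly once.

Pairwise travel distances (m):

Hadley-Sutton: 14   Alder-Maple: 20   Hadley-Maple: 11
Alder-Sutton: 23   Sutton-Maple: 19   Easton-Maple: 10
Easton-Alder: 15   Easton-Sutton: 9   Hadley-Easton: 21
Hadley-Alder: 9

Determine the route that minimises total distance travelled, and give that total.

62 m — the shortest possible round trip.

With 4 stops there are 4!/2 = 12 distinct round trips (a route and its reverse cost the same).
Hadley-Easton-Alder-Sutton-Maple-Hadley: 21+15+23+19+11 = 89
Hadley-Easton-Alder-Maple-Sutton-Hadley: 21+15+20+19+14 = 89
Hadley-Easton-Sutton-Alder-Maple-Hadley: 21+9+23+20+11 = 84
Hadley-Easton-Sutton-Maple-Alder-Hadley: 21+9+19+20+9 = 78
Hadley-Easton-Maple-Alder-Sutton-Hadley: 21+10+20+23+14 = 88
Hadley-Easton-Maple-Sutton-Alder-Hadley: 21+10+19+23+9 = 82
Hadley-Alder-Easton-Sutton-Maple-Hadley: 9+15+9+19+11 = 63
Hadley-Alder-Easton-Maple-Sutton-Hadley: 9+15+10+19+14 = 67
Hadley-Alder-Sutton-Easton-Maple-Hadley: 9+23+9+10+11 = 62
Hadley-Alder-Maple-Easton-Sutton-Hadley: 9+20+10+9+14 = 62
Hadley-Sutton-Easton-Alder-Maple-Hadley: 14+9+15+20+11 = 69
Hadley-Sutton-Alder-Easton-Maple-Hadley: 14+23+15+10+11 = 73
The minimum is 62.
One optimal route: Hadley → Alder → Sutton → Easton → Maple → Hadley (or its reverse).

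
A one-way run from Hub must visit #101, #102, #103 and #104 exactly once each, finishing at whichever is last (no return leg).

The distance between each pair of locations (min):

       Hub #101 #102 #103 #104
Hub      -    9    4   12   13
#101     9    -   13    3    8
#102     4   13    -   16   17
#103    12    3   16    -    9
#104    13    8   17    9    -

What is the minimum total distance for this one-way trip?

There are 4! = 24 possible orderings.
Hub→#101→#102→#103→#104: 9+13+16+9 = 47
Hub→#101→#102→#104→#103: 9+13+17+9 = 48
Hub→#101→#103→#102→#104: 9+3+16+17 = 45
Hub→#101→#103→#104→#102: 9+3+9+17 = 38
Hub→#101→#104→#102→#103: 9+8+17+16 = 50
Hub→#101→#104→#103→#102: 9+8+9+16 = 42
Hub→#102→#101→#103→#104: 4+13+3+9 = 29
Hub→#102→#101→#104→#103: 4+13+8+9 = 34
Hub→#102→#103→#101→#104: 4+16+3+8 = 31
Hub→#102→#103→#104→#101: 4+16+9+8 = 37
Hub→#102→#104→#101→#103: 4+17+8+3 = 32
Hub→#102→#104→#103→#101: 4+17+9+3 = 33
Hub→#103→#101→#102→#104: 12+3+13+17 = 45
Hub→#103→#101→#104→#102: 12+3+8+17 = 40
… (10 more)
The minimum is 29.
One shortest path: Hub → #102 → #101 → #103 → #104.

Shortest open route: 29 min.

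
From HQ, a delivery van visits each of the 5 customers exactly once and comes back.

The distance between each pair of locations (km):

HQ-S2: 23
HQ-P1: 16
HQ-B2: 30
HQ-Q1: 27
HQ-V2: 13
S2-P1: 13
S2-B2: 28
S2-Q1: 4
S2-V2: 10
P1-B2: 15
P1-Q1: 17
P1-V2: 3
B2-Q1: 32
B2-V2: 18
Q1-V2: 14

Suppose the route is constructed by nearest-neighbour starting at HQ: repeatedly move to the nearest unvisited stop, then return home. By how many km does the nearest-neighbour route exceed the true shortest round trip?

6 km longer than the optimal tour.

From HQ: V2=13, P1=16, S2=23, Q1=27, B2=30 → choose V2 (13).
From V2: P1=3, S2=10, Q1=14, B2=18 → choose P1 (3).
From P1: S2=13, B2=15, Q1=17 → choose S2 (13).
From S2: Q1=4, B2=28 → choose Q1 (4).
From Q1: B2=32 → choose B2 (32).
NN route HQ → V2 → P1 → S2 → Q1 → B2 → HQ costs 95.
Optimal: HQ → S2 → Q1 → V2 → P1 → B2 → HQ costs 89 (by enumerating all 60 distinct tours).
Excess = 95 − 89 = 6.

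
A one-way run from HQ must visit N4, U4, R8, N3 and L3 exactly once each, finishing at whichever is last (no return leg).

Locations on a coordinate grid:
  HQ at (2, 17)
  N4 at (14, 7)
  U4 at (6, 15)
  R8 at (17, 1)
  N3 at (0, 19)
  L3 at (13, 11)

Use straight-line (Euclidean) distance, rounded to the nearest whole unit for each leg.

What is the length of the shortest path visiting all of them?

Minimum one-way distance = 29.

There are 5! = 120 possible orderings.
HQ → N4 → U4 → R8 → N3 → L3: 16+11+18+25+15 = 85
HQ → N4 → U4 → R8 → L3 → N3: 16+11+18+11+15 = 71
HQ → N4 → U4 → N3 → R8 → L3: 16+11+7+25+11 = 70
HQ → N4 → U4 → N3 → L3 → R8: 16+11+7+15+11 = 60
HQ → N4 → U4 → L3 → R8 → N3: 16+11+8+11+25 = 71
HQ → N4 → U4 → L3 → N3 → R8: 16+11+8+15+25 = 75
HQ → N4 → R8 → U4 → N3 → L3: 16+7+18+7+15 = 63
HQ → N4 → R8 → U4 → L3 → N3: 16+7+18+8+15 = 64
HQ → N4 → R8 → N3 → U4 → L3: 16+7+25+7+8 = 63
HQ → N4 → R8 → N3 → L3 → U4: 16+7+25+15+8 = 71
HQ → N4 → R8 → L3 → U4 → N3: 16+7+11+8+7 = 49
HQ → N4 → R8 → L3 → N3 → U4: 16+7+11+15+7 = 56
HQ → N4 → N3 → U4 → R8 → L3: 16+18+7+18+11 = 70
HQ → N4 → N3 → U4 → L3 → R8: 16+18+7+8+11 = 60
… (106 more)
HQ → N3 → U4 → L3 → N4 → R8: 3+7+8+4+7 = 29  ← best
The minimum is 29.
One shortest path: HQ → N3 → U4 → L3 → N4 → R8.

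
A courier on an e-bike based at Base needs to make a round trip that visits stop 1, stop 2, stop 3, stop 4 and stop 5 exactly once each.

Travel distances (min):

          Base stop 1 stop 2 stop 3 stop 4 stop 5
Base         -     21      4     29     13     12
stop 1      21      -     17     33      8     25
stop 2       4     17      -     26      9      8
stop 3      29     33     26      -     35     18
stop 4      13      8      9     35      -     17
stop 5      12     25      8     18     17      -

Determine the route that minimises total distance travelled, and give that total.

Minimum total distance: 84 min.

With 5 stops there are 5!/2 = 60 distinct round trips (a route and its reverse cost the same).
Base - stop 1 - stop 2 - stop 3 - stop 4 - stop 5 - Base: 21+17+26+35+17+12 = 128
Base - stop 1 - stop 2 - stop 3 - stop 5 - stop 4 - Base: 21+17+26+18+17+13 = 112
Base - stop 1 - stop 2 - stop 4 - stop 3 - stop 5 - Base: 21+17+9+35+18+12 = 112
Base - stop 1 - stop 2 - stop 4 - stop 5 - stop 3 - Base: 21+17+9+17+18+29 = 111
Base - stop 1 - stop 2 - stop 5 - stop 3 - stop 4 - Base: 21+17+8+18+35+13 = 112
Base - stop 1 - stop 2 - stop 5 - stop 4 - stop 3 - Base: 21+17+8+17+35+29 = 127
Base - stop 1 - stop 3 - stop 2 - stop 4 - stop 5 - Base: 21+33+26+9+17+12 = 118
Base - stop 1 - stop 3 - stop 2 - stop 5 - stop 4 - Base: 21+33+26+8+17+13 = 118
Base - stop 1 - stop 3 - stop 4 - stop 2 - stop 5 - Base: 21+33+35+9+8+12 = 118
Base - stop 1 - stop 3 - stop 4 - stop 5 - stop 2 - Base: 21+33+35+17+8+4 = 118
Base - stop 1 - stop 3 - stop 5 - stop 2 - stop 4 - Base: 21+33+18+8+9+13 = 102
Base - stop 1 - stop 3 - stop 5 - stop 4 - stop 2 - Base: 21+33+18+17+9+4 = 102
Base - stop 1 - stop 4 - stop 2 - stop 3 - stop 5 - Base: 21+8+9+26+18+12 = 94
Base - stop 1 - stop 4 - stop 2 - stop 5 - stop 3 - Base: 21+8+9+8+18+29 = 93
… (46 more)
Base - stop 2 - stop 4 - stop 1 - stop 3 - stop 5 - Base: 4+9+8+33+18+12 = 84  ← best
The minimum is 84.
One optimal route: Base → stop 2 → stop 4 → stop 1 → stop 3 → stop 5 → Base (or its reverse).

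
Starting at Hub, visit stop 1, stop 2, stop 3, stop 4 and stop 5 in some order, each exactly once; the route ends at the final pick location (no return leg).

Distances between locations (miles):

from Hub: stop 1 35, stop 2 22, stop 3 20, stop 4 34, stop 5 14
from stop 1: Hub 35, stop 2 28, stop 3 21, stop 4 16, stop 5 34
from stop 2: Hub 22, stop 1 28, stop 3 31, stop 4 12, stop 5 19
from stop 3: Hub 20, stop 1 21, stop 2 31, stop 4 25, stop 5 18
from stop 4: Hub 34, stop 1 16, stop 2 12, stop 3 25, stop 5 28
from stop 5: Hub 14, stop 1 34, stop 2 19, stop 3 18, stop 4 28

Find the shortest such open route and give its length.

There are 5! = 120 possible orderings.
Hub - stop 1 - stop 2 - stop 3 - stop 4 - stop 5: 35+28+31+25+28 = 147
Hub - stop 1 - stop 2 - stop 3 - stop 5 - stop 4: 35+28+31+18+28 = 140
Hub - stop 1 - stop 2 - stop 4 - stop 3 - stop 5: 35+28+12+25+18 = 118
Hub - stop 1 - stop 2 - stop 4 - stop 5 - stop 3: 35+28+12+28+18 = 121
Hub - stop 1 - stop 2 - stop 5 - stop 3 - stop 4: 35+28+19+18+25 = 125
Hub - stop 1 - stop 2 - stop 5 - stop 4 - stop 3: 35+28+19+28+25 = 135
Hub - stop 1 - stop 3 - stop 2 - stop 4 - stop 5: 35+21+31+12+28 = 127
Hub - stop 1 - stop 3 - stop 2 - stop 5 - stop 4: 35+21+31+19+28 = 134
Hub - stop 1 - stop 3 - stop 4 - stop 2 - stop 5: 35+21+25+12+19 = 112
Hub - stop 1 - stop 3 - stop 4 - stop 5 - stop 2: 35+21+25+28+19 = 128
Hub - stop 1 - stop 3 - stop 5 - stop 2 - stop 4: 35+21+18+19+12 = 105
Hub - stop 1 - stop 3 - stop 5 - stop 4 - stop 2: 35+21+18+28+12 = 114
Hub - stop 1 - stop 4 - stop 2 - stop 3 - stop 5: 35+16+12+31+18 = 112
Hub - stop 1 - stop 4 - stop 2 - stop 5 - stop 3: 35+16+12+19+18 = 100
… (106 more)
Hub - stop 5 - stop 3 - stop 1 - stop 4 - stop 2: 14+18+21+16+12 = 81  ← best
The minimum is 81.
One shortest path: Hub → stop 5 → stop 3 → stop 1 → stop 4 → stop 2.

Minimum one-way distance = 81 miles.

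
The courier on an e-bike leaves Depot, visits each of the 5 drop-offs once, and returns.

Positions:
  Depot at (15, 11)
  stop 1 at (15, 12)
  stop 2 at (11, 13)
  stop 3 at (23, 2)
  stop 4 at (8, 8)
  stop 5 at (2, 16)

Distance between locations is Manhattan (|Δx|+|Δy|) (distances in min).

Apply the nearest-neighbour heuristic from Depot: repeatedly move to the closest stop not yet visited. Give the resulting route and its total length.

80 min along Depot → stop 1 → stop 2 → stop 4 → stop 5 → stop 3 → Depot.

From Depot: distances to unvisited — stop 1=1, stop 2=6, stop 4=10, stop 3=17, stop 5=18. Nearest is stop 1 (1).
From stop 1: distances to unvisited — stop 2=5, stop 4=11, stop 5=17, stop 3=18. Nearest is stop 2 (5).
From stop 2: distances to unvisited — stop 4=8, stop 5=12, stop 3=23. Nearest is stop 4 (8).
From stop 4: distances to unvisited — stop 5=14, stop 3=21. Nearest is stop 5 (14).
From stop 5: distances to unvisited — stop 3=35. Nearest is stop 3 (35).
Return stop 3→Depot: 17.
Total = 1 + 5 + 8 + 14 + 35 + 17 = 80.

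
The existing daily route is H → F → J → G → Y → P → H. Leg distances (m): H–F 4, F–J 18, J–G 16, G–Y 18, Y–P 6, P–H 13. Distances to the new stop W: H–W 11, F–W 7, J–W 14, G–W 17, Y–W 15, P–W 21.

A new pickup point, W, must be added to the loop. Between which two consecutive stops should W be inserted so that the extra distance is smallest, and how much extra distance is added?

Insertion cost between consecutive stops i–j is d(i,W) + d(W,j) − d(i,j):
  between H and F: 11 + 7 − 4 = 14
  between F and J: 7 + 14 − 18 = 3
  between J and G: 14 + 17 − 16 = 15
  between G and Y: 17 + 15 − 18 = 14
  between Y and P: 15 + 21 − 6 = 30
  between P and H: 21 + 11 − 13 = 19
Cheapest insertion is between F and J, adding 3.
New total = 75 + 3 = 78.

Adding 3 m by placing W on the F–J leg.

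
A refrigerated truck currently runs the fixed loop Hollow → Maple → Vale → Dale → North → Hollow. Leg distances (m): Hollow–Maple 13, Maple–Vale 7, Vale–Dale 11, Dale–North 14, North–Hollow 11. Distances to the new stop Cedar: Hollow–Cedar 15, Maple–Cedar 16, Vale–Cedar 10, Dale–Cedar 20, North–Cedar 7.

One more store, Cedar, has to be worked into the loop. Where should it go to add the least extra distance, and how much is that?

Insertion cost between consecutive stops i–j is d(i,Cedar) + d(Cedar,j) − d(i,j):
  between Hollow and Maple: 15 + 16 − 13 = 18
  between Maple and Vale: 16 + 10 − 7 = 19
  between Vale and Dale: 10 + 20 − 11 = 19
  between Dale and North: 20 + 7 − 14 = 13
  between North and Hollow: 7 + 15 − 11 = 11
Cheapest insertion is between North and Hollow, adding 11.
New total = 56 + 11 = 67.

+11 m — insert Cedar between North and Hollow.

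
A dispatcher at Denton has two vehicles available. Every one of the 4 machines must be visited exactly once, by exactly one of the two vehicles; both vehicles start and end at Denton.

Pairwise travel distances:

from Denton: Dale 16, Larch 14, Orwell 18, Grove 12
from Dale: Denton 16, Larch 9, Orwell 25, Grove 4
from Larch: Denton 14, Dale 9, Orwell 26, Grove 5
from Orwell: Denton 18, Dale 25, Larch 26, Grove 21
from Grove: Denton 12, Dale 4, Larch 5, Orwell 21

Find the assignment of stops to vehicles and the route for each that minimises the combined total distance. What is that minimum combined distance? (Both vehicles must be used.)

There are 2^3 − 1 = 7 ways to divide the 4 stops into two non-empty groups. For each, the best each vehicle can do is its own shortest tour through its group:
  {Dale} + {Larch, Orwell, Grove}: 32 + 58 = 90
  {Larch} + {Dale, Orwell, Grove}: 28 + 59 = 87
  {Dale, Larch} + {Orwell, Grove}: 39 + 51 = 90
  {Orwell} + {Dale, Larch, Grove}: 36 + 39 = 75
  {Dale, Orwell} + {Larch, Grove}: 59 + 31 = 90
  {Larch, Orwell} + {Dale, Grove}: 58 + 32 = 90
  … (7 splits in total)
Best: vehicle 1 Denton → Orwell → Denton = 36; vehicle 2 Denton → Dale → Grove → Larch → Denton = 39; combined 75.

75 — the smallest possible combined total.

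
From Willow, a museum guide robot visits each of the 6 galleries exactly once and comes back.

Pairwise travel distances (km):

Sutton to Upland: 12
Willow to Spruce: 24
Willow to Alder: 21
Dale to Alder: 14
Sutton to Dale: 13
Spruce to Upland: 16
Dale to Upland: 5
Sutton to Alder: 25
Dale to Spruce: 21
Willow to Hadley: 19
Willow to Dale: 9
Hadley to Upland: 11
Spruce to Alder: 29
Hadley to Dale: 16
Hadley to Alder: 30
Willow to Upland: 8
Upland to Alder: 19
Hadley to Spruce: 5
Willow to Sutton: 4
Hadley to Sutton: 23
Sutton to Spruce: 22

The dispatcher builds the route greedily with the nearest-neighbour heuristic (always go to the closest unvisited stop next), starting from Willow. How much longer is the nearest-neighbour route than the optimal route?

Willow: Sutton=4, Upland=8, Dale=9, Hadley=19, Alder=21, Spruce=24 ⇒ Sutton
Sutton: Upland=12, Dale=13, Spruce=22, Hadley=23, Alder=25 ⇒ Upland
Upland: Dale=5, Hadley=11, Spruce=16, Alder=19 ⇒ Dale
Dale: Alder=14, Hadley=16, Spruce=21 ⇒ Alder
Alder: Spruce=29, Hadley=30 ⇒ Spruce
Spruce: Hadley=5 ⇒ Hadley
NN route Willow → Sutton → Upland → Dale → Alder → Spruce → Hadley → Willow costs 88.
Optimal: Willow → Sutton → Spruce → Hadley → Upland → Dale → Alder → Willow costs 82 (by enumerating all 360 distinct tours).
Excess = 88 − 82 = 6.

The nearest-neighbour route is 6 km longer than optimal.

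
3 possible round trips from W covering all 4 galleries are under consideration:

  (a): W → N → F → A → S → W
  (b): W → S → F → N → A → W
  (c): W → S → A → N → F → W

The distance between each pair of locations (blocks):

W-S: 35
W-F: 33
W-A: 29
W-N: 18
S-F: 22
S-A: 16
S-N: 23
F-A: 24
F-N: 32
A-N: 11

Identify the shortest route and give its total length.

Shortest is (a), total 125 blocks.

(a): 18 + 32 + 24 + 16 + 35 = 125
(b): 35 + 22 + 32 + 11 + 29 = 129
(c): 35 + 16 + 11 + 32 + 33 = 127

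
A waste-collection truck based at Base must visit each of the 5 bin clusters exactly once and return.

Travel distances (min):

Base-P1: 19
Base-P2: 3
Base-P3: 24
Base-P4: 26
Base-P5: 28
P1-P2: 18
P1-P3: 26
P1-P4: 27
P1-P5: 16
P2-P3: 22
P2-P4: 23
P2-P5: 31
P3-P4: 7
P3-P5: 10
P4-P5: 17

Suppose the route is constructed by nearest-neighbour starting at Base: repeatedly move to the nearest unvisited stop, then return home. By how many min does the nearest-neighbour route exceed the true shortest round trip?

Base: P2=3, P1=19, P3=24, P4=26, P5=28 ⇒ P2
P2: P1=18, P3=22, P4=23, P5=31 ⇒ P1
P1: P5=16, P3=26, P4=27 ⇒ P5
P5: P3=10, P4=17 ⇒ P3
P3: P4=7 ⇒ P4
NN route Base → P2 → P1 → P5 → P3 → P4 → Base costs 80.
Optimal: Base → P1 → P5 → P3 → P4 → P2 → Base costs 78 (by enumerating all 60 distinct tours).
Excess = 80 − 78 = 2.

Excess over optimum: 2 min.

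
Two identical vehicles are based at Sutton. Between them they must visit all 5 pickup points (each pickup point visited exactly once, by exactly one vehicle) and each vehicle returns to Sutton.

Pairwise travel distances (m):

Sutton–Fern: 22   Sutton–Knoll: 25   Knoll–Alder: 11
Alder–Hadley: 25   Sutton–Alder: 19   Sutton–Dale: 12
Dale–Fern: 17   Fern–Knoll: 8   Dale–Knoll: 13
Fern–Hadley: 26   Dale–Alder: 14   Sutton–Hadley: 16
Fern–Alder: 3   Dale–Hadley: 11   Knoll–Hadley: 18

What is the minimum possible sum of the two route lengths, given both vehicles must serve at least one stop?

87 m — the smallest possible combined total.

Check every non-empty split of the stops between the two vehicles; for each half take its own optimal tour:
  {Dale} + {Fern, Knoll, Alder, Hadley}: 24 + 64 = 88
  {Fern} + {Dale, Knoll, Alder, Hadley}: 44 + 70 = 114
  {Dale, Fern} + {Knoll, Alder, Hadley}: 51 + 64 = 115
  {Knoll} + {Dale, Fern, Alder, Hadley}: 50 + 66 = 116
  {Dale, Knoll} + {Fern, Alder, Hadley}: 50 + 64 = 114
  {Fern, Knoll} + {Dale, Alder, Hadley}: 55 + 60 = 115
  … (15 splits in total)
  {Dale, Fern, Knoll, Alder} + {Hadley}: 55 + 32 = 87  ← best
Best: vehicle 1 Sutton → Dale → Knoll → Fern → Alder → Sutton = 55; vehicle 2 Sutton → Hadley → Sutton = 32; combined 87.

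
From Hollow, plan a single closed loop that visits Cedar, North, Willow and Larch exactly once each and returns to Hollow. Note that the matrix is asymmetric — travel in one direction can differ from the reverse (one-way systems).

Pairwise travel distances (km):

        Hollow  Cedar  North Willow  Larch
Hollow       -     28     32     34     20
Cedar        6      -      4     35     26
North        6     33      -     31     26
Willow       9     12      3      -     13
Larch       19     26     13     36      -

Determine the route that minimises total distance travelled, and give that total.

78 km — the shortest possible round trip.

Hollow→Cedar→North→Willow→Larch→Hollow: 28+4+31+13+19 = 95
Hollow→Cedar→North→Larch→Willow→Hollow: 28+4+26+36+9 = 103
Hollow→Cedar→Willow→North→Larch→Hollow: 28+35+3+26+19 = 111
Hollow→Cedar→Willow→Larch→North→Hollow: 28+35+13+13+6 = 95
Hollow→Cedar→Larch→North→Willow→Hollow: 28+26+13+31+9 = 107
Hollow→Cedar→Larch→Willow→North→Hollow: 28+26+36+3+6 = 99
Hollow→North→Cedar→Willow→Larch→Hollow: 32+33+35+13+19 = 132
Hollow→North→Cedar→Larch→Willow→Hollow: 32+33+26+36+9 = 136
Hollow→North→Willow→Cedar→Larch→Hollow: 32+31+12+26+19 = 120
Hollow→North→Willow→Larch→Cedar→Hollow: 32+31+13+26+6 = 108
Hollow→North→Larch→Cedar→Willow→Hollow: 32+26+26+35+9 = 128
Hollow→North→Larch→Willow→Cedar→Hollow: 32+26+36+12+6 = 112
Hollow→Willow→Cedar→North→Larch→Hollow: 34+12+4+26+19 = 95
Hollow→Willow→Cedar→Larch→North→Hollow: 34+12+26+13+6 = 91
… (10 more)
Hollow→Larch→Willow→Cedar→North→Hollow: 20+36+12+4+6 = 78  ← best
The minimum is 78.
One optimal route: Hollow → Larch → Willow → Cedar → North → Hollow.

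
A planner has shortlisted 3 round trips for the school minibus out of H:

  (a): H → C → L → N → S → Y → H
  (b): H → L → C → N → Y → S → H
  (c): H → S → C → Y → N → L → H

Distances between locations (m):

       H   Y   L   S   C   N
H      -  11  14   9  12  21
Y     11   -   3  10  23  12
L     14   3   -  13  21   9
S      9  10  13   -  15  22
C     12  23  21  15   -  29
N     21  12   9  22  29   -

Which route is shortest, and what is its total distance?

Shortest is (c), total 82 m.

(a): 12 + 21 + 9 + 22 + 10 + 11 = 85
(b): 14 + 21 + 29 + 12 + 10 + 9 = 95
(c): 9 + 15 + 23 + 12 + 9 + 14 = 82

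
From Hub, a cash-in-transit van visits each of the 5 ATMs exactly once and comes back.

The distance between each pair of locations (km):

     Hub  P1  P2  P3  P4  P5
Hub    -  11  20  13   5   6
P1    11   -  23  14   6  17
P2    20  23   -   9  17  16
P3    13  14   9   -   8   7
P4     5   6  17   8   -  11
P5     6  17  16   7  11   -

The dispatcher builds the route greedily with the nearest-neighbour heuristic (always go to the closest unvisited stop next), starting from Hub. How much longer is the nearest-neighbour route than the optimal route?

Excess over optimum: 12 km.

Hub: P4=5, P5=6, P1=11, P3=13, P2=20 ⇒ P4
P4: P1=6, P3=8, P5=11, P2=17 ⇒ P1
P1: P3=14, P5=17, P2=23 ⇒ P3
P3: P5=7, P2=9 ⇒ P5
P5: P2=16 ⇒ P2
NN route Hub → P4 → P1 → P3 → P5 → P2 → Hub costs 68.
Optimal: Hub → P1 → P4 → P2 → P3 → P5 → Hub costs 56 (by enumerating all 60 distinct tours).
Excess = 68 − 56 = 12.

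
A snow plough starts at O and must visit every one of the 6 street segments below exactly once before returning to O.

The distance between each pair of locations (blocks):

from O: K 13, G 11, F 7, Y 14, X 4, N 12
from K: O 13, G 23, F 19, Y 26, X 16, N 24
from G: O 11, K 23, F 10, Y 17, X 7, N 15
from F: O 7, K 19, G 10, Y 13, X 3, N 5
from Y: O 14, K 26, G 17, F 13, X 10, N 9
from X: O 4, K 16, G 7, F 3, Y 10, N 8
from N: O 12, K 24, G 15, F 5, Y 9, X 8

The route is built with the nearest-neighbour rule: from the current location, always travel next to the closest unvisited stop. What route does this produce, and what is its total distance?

Nearest-neighbour total = 74 blocks; route O → X → F → N → Y → G → K → O.

O → [X:4 / F:7 / G:11 / N:12 / K:13 / Y:14] → X (4)
X → [F:3 / G:7 / N:8 / Y:10 / K:16] → F (3)
F → [N:5 / G:10 / Y:13 / K:19] → N (5)
N → [Y:9 / G:15 / K:24] → Y (9)
Y → [G:17 / K:26] → G (17)
G → [K:23] → K (23)
Return K→O: 13.
Total = 4 + 3 + 5 + 9 + 17 + 23 + 13 = 74.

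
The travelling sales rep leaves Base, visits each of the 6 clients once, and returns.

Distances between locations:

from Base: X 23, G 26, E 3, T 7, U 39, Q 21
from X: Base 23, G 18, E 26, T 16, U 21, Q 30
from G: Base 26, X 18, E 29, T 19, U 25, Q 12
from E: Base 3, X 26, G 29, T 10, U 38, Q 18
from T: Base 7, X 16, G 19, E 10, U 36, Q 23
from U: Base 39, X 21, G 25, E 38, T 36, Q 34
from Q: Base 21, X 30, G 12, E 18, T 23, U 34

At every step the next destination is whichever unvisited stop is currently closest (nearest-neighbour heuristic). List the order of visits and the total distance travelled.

At Base the remaining stops are E 3, T 7, Q 21, X 23, G 26, U 39; go to E.
At E the remaining stops are T 10, Q 18, X 26, G 29, U 38; go to T.
At T the remaining stops are X 16, G 19, Q 23, U 36; go to X.
At X the remaining stops are G 18, U 21, Q 30; go to G.
At G the remaining stops are Q 12, U 25; go to Q.
At Q the remaining stops are U 34; go to U.
Return U→Base: 39.
Total = 3 + 10 + 16 + 18 + 12 + 34 + 39 = 132.

Total distance 132 via the nearest-neighbour route Base → E → T → X → G → Q → U → Base.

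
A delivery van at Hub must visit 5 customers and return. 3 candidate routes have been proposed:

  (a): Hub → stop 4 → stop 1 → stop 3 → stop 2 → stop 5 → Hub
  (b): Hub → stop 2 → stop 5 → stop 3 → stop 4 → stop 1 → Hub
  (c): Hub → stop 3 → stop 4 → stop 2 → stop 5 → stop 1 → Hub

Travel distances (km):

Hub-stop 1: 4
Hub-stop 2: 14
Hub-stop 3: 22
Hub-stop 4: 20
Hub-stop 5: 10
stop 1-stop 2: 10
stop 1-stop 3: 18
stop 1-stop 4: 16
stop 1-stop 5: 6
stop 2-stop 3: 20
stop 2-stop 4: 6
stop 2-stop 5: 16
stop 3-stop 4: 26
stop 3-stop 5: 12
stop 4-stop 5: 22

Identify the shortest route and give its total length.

(a): 20 + 16 + 18 + 20 + 16 + 10 = 100
(b): 14 + 16 + 12 + 26 + 16 + 4 = 88
(c): 22 + 26 + 6 + 16 + 6 + 4 = 80

80 km — (c) is the shortest.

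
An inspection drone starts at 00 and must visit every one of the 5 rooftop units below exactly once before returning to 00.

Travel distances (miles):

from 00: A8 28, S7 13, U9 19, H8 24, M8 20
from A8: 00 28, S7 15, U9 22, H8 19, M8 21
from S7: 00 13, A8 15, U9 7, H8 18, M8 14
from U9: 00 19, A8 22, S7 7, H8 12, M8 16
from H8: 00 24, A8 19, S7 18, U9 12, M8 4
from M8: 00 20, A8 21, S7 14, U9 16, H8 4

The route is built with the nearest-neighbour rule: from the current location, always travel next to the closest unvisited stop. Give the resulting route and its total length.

Total distance 85 miles via the nearest-neighbour route 00 → S7 → U9 → H8 → M8 → A8 → 00.

At 00 the remaining stops are S7 13, U9 19, M8 20, H8 24, A8 28; go to S7.
At S7 the remaining stops are U9 7, M8 14, A8 15, H8 18; go to U9.
At U9 the remaining stops are H8 12, M8 16, A8 22; go to H8.
At H8 the remaining stops are M8 4, A8 19; go to M8.
At M8 the remaining stops are A8 21; go to A8.
Return A8→00: 28.
Total = 13 + 7 + 12 + 4 + 21 + 28 = 85.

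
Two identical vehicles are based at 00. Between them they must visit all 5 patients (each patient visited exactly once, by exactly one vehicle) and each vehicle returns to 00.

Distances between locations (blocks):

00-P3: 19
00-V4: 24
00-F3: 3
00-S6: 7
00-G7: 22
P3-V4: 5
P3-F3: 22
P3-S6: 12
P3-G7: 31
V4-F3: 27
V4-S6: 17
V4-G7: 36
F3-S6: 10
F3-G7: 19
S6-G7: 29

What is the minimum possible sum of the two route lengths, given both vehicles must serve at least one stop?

Minimum combined distance: 88 blocks.

Check every non-empty split of the stops between the two vehicles; for each half take its own optimal tour:
  {P3} + {V4, F3, S6, G7}: 38 + 82 = 120
  {V4} + {P3, F3, S6, G7}: 48 + 72 = 120
  {P3, V4} + {F3, S6, G7}: 48 + 58 = 106
  {F3} + {P3, V4, S6, G7}: 6 + 82 = 88
  {P3, F3} + {V4, S6, G7}: 44 + 82 = 126
  {V4, F3} + {P3, S6, G7}: 54 + 72 = 126
  … (15 splits in total)
Best: vehicle 1 00 → F3 → 00 = 6; vehicle 2 00 → S6 → P3 → V4 → G7 → 00 = 82; combined 88.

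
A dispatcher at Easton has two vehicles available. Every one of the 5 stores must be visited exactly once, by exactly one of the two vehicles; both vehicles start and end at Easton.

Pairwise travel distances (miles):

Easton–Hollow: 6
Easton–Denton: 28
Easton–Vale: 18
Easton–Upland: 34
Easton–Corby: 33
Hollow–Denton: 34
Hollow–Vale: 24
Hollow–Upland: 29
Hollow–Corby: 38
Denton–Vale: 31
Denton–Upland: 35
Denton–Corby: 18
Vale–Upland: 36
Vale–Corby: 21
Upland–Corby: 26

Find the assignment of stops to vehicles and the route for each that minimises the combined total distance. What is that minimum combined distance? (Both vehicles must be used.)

Try each way of splitting the stops between the two vehicles (each non-empty) and, for each split, find the best tour for each vehicle:
  {Hollow} + {Denton, Vale, Upland, Corby}: 12 + 126 = 138
  {Denton} + {Hollow, Vale, Upland, Corby}: 56 + 100 = 156
  {Hollow, Denton} + {Vale, Upland, Corby}: 68 + 99 = 167
  {Vale} + {Hollow, Denton, Upland, Corby}: 36 + 107 = 143
  {Hollow, Vale} + {Denton, Upland, Corby}: 48 + 106 = 154
  {Denton, Vale} + {Hollow, Upland, Corby}: 77 + 94 = 171
  … (15 splits in total)
Best: vehicle 1 Easton → Hollow → Easton = 12; vehicle 2 Easton → Denton → Corby → Upland → Vale → Easton = 126; combined 138.

138 miles — the smallest possible combined total.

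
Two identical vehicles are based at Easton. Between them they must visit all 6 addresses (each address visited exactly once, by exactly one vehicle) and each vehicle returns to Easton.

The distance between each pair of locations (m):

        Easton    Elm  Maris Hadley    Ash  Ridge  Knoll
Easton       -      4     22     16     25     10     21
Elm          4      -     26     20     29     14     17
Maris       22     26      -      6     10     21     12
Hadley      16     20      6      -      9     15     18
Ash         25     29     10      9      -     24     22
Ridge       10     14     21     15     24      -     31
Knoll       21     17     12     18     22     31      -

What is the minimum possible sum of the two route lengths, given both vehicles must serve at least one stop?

85 m — the smallest possible combined total.

Check every non-empty split of the stops between the two vehicles; for each half take its own optimal tour:
  {Elm} + {Maris, Hadley, Ash, Ridge, Knoll}: 8 + 77 = 85
  {Maris} + {Elm, Hadley, Ash, Ridge, Knoll}: 44 + 77 = 121
  {Elm, Maris} + {Hadley, Ash, Ridge, Knoll}: 52 + 77 = 129
  {Hadley} + {Elm, Maris, Ash, Ridge, Knoll}: 32 + 77 = 109
  {Elm, Hadley} + {Maris, Ash, Ridge, Knoll}: 40 + 77 = 117
  {Maris, Hadley} + {Elm, Ash, Ridge, Knoll}: 44 + 77 = 121
  … (31 splits in total)
Best: vehicle 1 Easton → Elm → Easton = 8; vehicle 2 Easton → Ridge → Hadley → Ash → Maris → Knoll → Easton = 77; combined 85.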